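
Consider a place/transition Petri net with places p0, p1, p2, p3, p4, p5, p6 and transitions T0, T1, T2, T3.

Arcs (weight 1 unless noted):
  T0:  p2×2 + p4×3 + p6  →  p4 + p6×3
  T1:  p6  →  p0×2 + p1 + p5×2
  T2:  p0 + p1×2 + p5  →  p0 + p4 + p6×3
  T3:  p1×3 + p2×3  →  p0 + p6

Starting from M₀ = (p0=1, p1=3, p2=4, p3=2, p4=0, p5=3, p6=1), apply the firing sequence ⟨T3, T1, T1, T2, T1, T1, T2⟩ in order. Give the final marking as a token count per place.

step 1: fire T3:  (p0=1, p1=3, p2=4, p3=2, p4=0, p5=3, p6=1) → (p0=2, p1=0, p2=1, p3=2, p4=0, p5=3, p6=2)
step 2: fire T1:  (p0=2, p1=0, p2=1, p3=2, p4=0, p5=3, p6=2) → (p0=4, p1=1, p2=1, p3=2, p4=0, p5=5, p6=1)
step 3: fire T1:  (p0=4, p1=1, p2=1, p3=2, p4=0, p5=5, p6=1) → (p0=6, p1=2, p2=1, p3=2, p4=0, p5=7, p6=0)
step 4: fire T2:  (p0=6, p1=2, p2=1, p3=2, p4=0, p5=7, p6=0) → (p0=6, p1=0, p2=1, p3=2, p4=1, p5=6, p6=3)
step 5: fire T1:  (p0=6, p1=0, p2=1, p3=2, p4=1, p5=6, p6=3) → (p0=8, p1=1, p2=1, p3=2, p4=1, p5=8, p6=2)
step 6: fire T1:  (p0=8, p1=1, p2=1, p3=2, p4=1, p5=8, p6=2) → (p0=10, p1=2, p2=1, p3=2, p4=1, p5=10, p6=1)
step 7: fire T2:  (p0=10, p1=2, p2=1, p3=2, p4=1, p5=10, p6=1) → (p0=10, p1=0, p2=1, p3=2, p4=2, p5=9, p6=4)

(p0=10, p1=0, p2=1, p3=2, p4=2, p5=9, p6=4)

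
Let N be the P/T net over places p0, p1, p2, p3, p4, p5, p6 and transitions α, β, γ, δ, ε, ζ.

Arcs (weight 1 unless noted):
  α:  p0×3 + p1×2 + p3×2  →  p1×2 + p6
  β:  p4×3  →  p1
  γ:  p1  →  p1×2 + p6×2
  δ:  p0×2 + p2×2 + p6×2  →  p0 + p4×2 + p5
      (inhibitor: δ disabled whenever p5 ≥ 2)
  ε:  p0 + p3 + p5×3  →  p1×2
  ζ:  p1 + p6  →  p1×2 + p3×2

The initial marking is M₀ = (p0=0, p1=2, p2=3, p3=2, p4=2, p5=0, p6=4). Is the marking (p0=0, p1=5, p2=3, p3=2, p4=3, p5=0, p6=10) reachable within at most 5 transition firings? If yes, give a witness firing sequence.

depth 0: 1 marking
depth 1: 3 markings reached so far
depth 2: 6 markings reached so far
depth 3: 10 markings reached so far
depth 4: 15 markings reached so far
depth 5: 20 markings reached so far
target is not among the 20 markings reachable within 5 steps

NO — not reachable within 5 firings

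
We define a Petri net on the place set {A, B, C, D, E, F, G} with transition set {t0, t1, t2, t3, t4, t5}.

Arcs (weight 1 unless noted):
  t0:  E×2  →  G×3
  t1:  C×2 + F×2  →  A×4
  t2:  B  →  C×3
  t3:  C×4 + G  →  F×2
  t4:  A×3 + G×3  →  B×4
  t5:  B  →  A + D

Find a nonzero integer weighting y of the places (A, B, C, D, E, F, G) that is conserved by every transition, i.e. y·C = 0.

y = (A:2, B:3, C:1, D:1, E:3, F:3, G:2)

Incidence matrix C (rows=places, cols=transitions):
       t0   t1   t2   t3   t4   t5
    A   0    4    0    0   -3    1
    B   0    0   -1    0    4   -1
    C   0   -2    3   -4    0    0
    D   0    0    0    0    0    1
    E  -2    0    0    0    0    0
    F   0   -2    0    2    0    0
    G   3    0    0   -1   -3    0

Candidate y = [2, 3, 1, 1, 3, 3, 2]; check y·C column-wise:
  col t0: 2·0 + 3·0 + 1·0 + 1·0 + 3·-2 + 3·0 + 2·3 = 0
  col t1: 2·4 + 3·0 + 1·-2 + 1·0 + 3·0 + 3·-2 + 2·0 = 0
  col t2: 2·0 + 3·-1 + 1·3 + 1·0 + 3·0 + 3·0 + 2·0 = 0
  col t3: 2·0 + 3·0 + 1·-4 + 1·0 + 3·0 + 3·2 + 2·-1 = 0
  col t4: 2·-3 + 3·4 + 1·0 + 1·0 + 3·0 + 3·0 + 2·-3 = 0
  col t5: 2·1 + 3·-1 + 1·0 + 1·1 + 3·0 + 3·0 + 2·0 = 0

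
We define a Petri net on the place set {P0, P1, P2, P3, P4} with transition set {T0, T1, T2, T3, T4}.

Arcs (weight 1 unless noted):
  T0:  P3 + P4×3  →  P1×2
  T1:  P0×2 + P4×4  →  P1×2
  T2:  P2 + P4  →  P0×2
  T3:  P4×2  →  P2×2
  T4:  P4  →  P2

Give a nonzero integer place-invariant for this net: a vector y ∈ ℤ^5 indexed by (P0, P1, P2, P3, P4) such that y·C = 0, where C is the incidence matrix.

y = (P0:1, P1:3, P2:1, P3:3, P4:1)

Incidence matrix C (rows=places, cols=transitions):
       T0   T1   T2   T3   T4
   P0   0   -2    2    0    0
   P1   2    2    0    0    0
   P2   0    0   -1    2    1
   P3  -1    0    0    0    0
   P4  -3   -4   -1   -2   -1

Candidate y = [1, 3, 1, 3, 1]; check y·C column-wise:
  col T0: 1·0 + 3·2 + 1·0 + 3·-1 + 1·-3 = 0
  col T1: 1·-2 + 3·2 + 1·0 + 3·0 + 1·-4 = 0
  col T2: 1·2 + 3·0 + 1·-1 + 3·0 + 1·-1 = 0
  col T3: 1·0 + 3·0 + 1·2 + 3·0 + 1·-2 = 0
  col T4: 1·0 + 3·0 + 1·1 + 3·0 + 1·-1 = 0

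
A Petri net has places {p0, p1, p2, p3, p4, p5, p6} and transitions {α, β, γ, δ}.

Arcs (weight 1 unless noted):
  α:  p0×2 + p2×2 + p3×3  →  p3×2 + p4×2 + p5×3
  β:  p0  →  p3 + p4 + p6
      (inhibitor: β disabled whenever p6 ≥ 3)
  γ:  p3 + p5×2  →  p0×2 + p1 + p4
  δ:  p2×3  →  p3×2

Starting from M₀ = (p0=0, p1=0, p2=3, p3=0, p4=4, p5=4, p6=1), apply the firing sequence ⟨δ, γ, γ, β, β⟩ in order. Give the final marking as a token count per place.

(p0=2, p1=2, p2=0, p3=2, p4=8, p5=0, p6=3)

step 1: fire δ:  (p0=0, p1=0, p2=3, p3=0, p4=4, p5=4, p6=1) → (p0=0, p1=0, p2=0, p3=2, p4=4, p5=4, p6=1)
step 2: fire γ:  (p0=0, p1=0, p2=0, p3=2, p4=4, p5=4, p6=1) → (p0=2, p1=1, p2=0, p3=1, p4=5, p5=2, p6=1)
step 3: fire γ:  (p0=2, p1=1, p2=0, p3=1, p4=5, p5=2, p6=1) → (p0=4, p1=2, p2=0, p3=0, p4=6, p5=0, p6=1)
step 4: fire β:  (p0=4, p1=2, p2=0, p3=0, p4=6, p5=0, p6=1) → (p0=3, p1=2, p2=0, p3=1, p4=7, p5=0, p6=2)
step 5: fire β:  (p0=3, p1=2, p2=0, p3=1, p4=7, p5=0, p6=2) → (p0=2, p1=2, p2=0, p3=2, p4=8, p5=0, p6=3)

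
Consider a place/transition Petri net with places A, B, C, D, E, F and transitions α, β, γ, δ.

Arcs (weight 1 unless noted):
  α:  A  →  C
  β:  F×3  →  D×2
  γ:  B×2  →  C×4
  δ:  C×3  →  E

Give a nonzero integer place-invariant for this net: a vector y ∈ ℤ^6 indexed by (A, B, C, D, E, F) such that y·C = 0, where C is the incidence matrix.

y = (A:1, B:2, C:1, D:0, E:3, F:0)

Incidence matrix C (rows=places, cols=transitions):
        α    β    γ    δ
    A  -1    0    0    0
    B   0    0   -2    0
    C   1    0    4   -3
    D   0    2    0    0
    E   0    0    0    1
    F   0   -3    0    0

Candidate y = [1, 2, 1, 0, 3, 0]; check y·C column-wise:
  col α: 1·-1 + 2·0 + 1·1 + 3·0 = 0
  col β: 1·0 + 2·0 + 1·0 + 0·2 + 3·0 + 0·-3 = 0
  col γ: 1·0 + 2·-2 + 1·4 + 3·0 = 0
  col δ: 1·0 + 2·0 + 1·-3 + 3·1 = 0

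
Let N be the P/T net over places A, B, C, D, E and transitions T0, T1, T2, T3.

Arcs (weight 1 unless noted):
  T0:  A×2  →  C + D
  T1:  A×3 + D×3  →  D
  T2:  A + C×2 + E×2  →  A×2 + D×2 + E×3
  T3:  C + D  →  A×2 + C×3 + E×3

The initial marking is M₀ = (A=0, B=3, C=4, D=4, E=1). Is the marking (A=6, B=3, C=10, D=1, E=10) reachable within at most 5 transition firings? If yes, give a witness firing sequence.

step 1: fire T3:  (A=0, B=3, C=4, D=4, E=1) → (A=2, B=3, C=6, D=3, E=4)
step 2: fire T3:  (A=2, B=3, C=6, D=3, E=4) → (A=4, B=3, C=8, D=2, E=7)
step 3: fire T3:  (A=4, B=3, C=8, D=2, E=7) → (A=6, B=3, C=10, D=1, E=10)

YES — reachable via ⟨T3, T3, T3⟩ (3 firings)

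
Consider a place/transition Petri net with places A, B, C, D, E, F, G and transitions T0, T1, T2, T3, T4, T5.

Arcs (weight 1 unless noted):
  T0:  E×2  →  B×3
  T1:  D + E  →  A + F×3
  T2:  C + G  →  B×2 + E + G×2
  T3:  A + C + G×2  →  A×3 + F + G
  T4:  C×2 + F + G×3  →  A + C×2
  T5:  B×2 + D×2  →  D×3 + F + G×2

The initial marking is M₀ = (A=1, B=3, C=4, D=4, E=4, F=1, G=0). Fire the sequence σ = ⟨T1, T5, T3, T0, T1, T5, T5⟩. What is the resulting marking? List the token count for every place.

(A=5, B=0, C=3, D=5, E=0, F=11, G=5)

step 1: fire T1:  (A=1, B=3, C=4, D=4, E=4, F=1, G=0) → (A=2, B=3, C=4, D=3, E=3, F=4, G=0)
step 2: fire T5:  (A=2, B=3, C=4, D=3, E=3, F=4, G=0) → (A=2, B=1, C=4, D=4, E=3, F=5, G=2)
step 3: fire T3:  (A=2, B=1, C=4, D=4, E=3, F=5, G=2) → (A=4, B=1, C=3, D=4, E=3, F=6, G=1)
step 4: fire T0:  (A=4, B=1, C=3, D=4, E=3, F=6, G=1) → (A=4, B=4, C=3, D=4, E=1, F=6, G=1)
step 5: fire T1:  (A=4, B=4, C=3, D=4, E=1, F=6, G=1) → (A=5, B=4, C=3, D=3, E=0, F=9, G=1)
step 6: fire T5:  (A=5, B=4, C=3, D=3, E=0, F=9, G=1) → (A=5, B=2, C=3, D=4, E=0, F=10, G=3)
step 7: fire T5:  (A=5, B=2, C=3, D=4, E=0, F=10, G=3) → (A=5, B=0, C=3, D=5, E=0, F=11, G=5)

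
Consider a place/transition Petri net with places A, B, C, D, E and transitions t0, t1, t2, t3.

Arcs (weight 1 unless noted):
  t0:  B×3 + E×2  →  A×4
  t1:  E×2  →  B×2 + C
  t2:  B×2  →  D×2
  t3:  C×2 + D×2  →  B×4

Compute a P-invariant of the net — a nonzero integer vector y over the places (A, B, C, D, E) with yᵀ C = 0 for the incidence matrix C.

Incidence matrix C (rows=places, cols=transitions):
       t0   t1   t2   t3
    A   4    0    0    0
    B  -3    2   -2    4
    C   0    1    0   -2
    D   0    0    2   -2
    E  -2   -2    0    0

Candidate y = [3, 2, 2, 2, 3]; check y·C column-wise:
  col t0: 3·4 + 2·-3 + 2·0 + 2·0 + 3·-2 = 0
  col t1: 3·0 + 2·2 + 2·1 + 2·0 + 3·-2 = 0
  col t2: 3·0 + 2·-2 + 2·0 + 2·2 + 3·0 = 0
  col t3: 3·0 + 2·4 + 2·-2 + 2·-2 + 3·0 = 0

y = (A:3, B:2, C:2, D:2, E:3)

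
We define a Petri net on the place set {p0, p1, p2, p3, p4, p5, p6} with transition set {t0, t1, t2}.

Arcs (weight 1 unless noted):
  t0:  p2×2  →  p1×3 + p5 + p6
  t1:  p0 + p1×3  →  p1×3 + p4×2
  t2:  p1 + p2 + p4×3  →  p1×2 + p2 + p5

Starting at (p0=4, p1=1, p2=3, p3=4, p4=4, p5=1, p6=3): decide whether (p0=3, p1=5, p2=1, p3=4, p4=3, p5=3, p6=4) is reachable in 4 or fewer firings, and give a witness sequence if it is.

YES — reachable via ⟨t0, t1, t2⟩ (3 firings)

step 1: fire t0:  (p0=4, p1=1, p2=3, p3=4, p4=4, p5=1, p6=3) → (p0=4, p1=4, p2=1, p3=4, p4=4, p5=2, p6=4)
step 2: fire t1:  (p0=4, p1=4, p2=1, p3=4, p4=4, p5=2, p6=4) → (p0=3, p1=4, p2=1, p3=4, p4=6, p5=2, p6=4)
step 3: fire t2:  (p0=3, p1=4, p2=1, p3=4, p4=6, p5=2, p6=4) → (p0=3, p1=5, p2=1, p3=4, p4=3, p5=3, p6=4)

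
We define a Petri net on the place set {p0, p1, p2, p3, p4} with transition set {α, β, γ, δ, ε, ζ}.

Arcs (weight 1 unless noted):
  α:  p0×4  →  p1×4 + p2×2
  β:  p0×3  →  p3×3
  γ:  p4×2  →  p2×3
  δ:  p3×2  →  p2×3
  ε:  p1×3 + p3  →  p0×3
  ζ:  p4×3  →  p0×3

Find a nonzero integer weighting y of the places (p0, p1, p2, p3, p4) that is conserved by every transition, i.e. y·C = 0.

y = (p0:3, p1:2, p2:2, p3:3, p4:3)

Incidence matrix C (rows=places, cols=transitions):
        α    β    γ    δ    ε    ζ
   p0  -4   -3    0    0    3    3
   p1   4    0    0    0   -3    0
   p2   2    0    3    3    0    0
   p3   0    3    0   -2   -1    0
   p4   0    0   -2    0    0   -3

Candidate y = [3, 2, 2, 3, 3]; check y·C column-wise:
  col α: 3·-4 + 2·4 + 2·2 + 3·0 + 3·0 = 0
  col β: 3·-3 + 2·0 + 2·0 + 3·3 + 3·0 = 0
  col γ: 3·0 + 2·0 + 2·3 + 3·0 + 3·-2 = 0
  col δ: 3·0 + 2·0 + 2·3 + 3·-2 + 3·0 = 0
  col ε: 3·3 + 2·-3 + 2·0 + 3·-1 + 3·0 = 0
  col ζ: 3·3 + 2·0 + 2·0 + 3·0 + 3·-3 = 0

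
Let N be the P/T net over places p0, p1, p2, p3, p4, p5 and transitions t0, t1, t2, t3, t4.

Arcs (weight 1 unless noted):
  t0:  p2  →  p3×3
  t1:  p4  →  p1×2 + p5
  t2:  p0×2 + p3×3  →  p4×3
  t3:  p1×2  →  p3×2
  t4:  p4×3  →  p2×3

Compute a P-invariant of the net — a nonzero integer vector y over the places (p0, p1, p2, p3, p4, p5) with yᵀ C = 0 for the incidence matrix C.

y = (p0:3, p1:1, p2:3, p3:1, p4:3, p5:1)

Incidence matrix C (rows=places, cols=transitions):
       t0   t1   t2   t3   t4
   p0   0    0   -2    0    0
   p1   0    2    0   -2    0
   p2  -1    0    0    0    3
   p3   3    0   -3    2    0
   p4   0   -1    3    0   -3
   p5   0    1    0    0    0

Candidate y = [3, 1, 3, 1, 3, 1]; check y·C column-wise:
  col t0: 3·0 + 1·0 + 3·-1 + 1·3 + 3·0 + 1·0 = 0
  col t1: 3·0 + 1·2 + 3·0 + 1·0 + 3·-1 + 1·1 = 0
  col t2: 3·-2 + 1·0 + 3·0 + 1·-3 + 3·3 + 1·0 = 0
  col t3: 3·0 + 1·-2 + 3·0 + 1·2 + 3·0 + 1·0 = 0
  col t4: 3·0 + 1·0 + 3·3 + 1·0 + 3·-3 + 1·0 = 0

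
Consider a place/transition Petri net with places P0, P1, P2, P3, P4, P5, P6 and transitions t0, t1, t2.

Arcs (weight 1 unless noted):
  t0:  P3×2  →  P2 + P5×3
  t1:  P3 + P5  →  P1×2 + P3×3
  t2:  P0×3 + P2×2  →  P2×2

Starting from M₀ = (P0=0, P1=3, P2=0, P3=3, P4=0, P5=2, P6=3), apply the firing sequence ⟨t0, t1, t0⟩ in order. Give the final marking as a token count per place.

step 1: fire t0:  (P0=0, P1=3, P2=0, P3=3, P4=0, P5=2, P6=3) → (P0=0, P1=3, P2=1, P3=1, P4=0, P5=5, P6=3)
step 2: fire t1:  (P0=0, P1=3, P2=1, P3=1, P4=0, P5=5, P6=3) → (P0=0, P1=5, P2=1, P3=3, P4=0, P5=4, P6=3)
step 3: fire t0:  (P0=0, P1=5, P2=1, P3=3, P4=0, P5=4, P6=3) → (P0=0, P1=5, P2=2, P3=1, P4=0, P5=7, P6=3)

(P0=0, P1=5, P2=2, P3=1, P4=0, P5=7, P6=3)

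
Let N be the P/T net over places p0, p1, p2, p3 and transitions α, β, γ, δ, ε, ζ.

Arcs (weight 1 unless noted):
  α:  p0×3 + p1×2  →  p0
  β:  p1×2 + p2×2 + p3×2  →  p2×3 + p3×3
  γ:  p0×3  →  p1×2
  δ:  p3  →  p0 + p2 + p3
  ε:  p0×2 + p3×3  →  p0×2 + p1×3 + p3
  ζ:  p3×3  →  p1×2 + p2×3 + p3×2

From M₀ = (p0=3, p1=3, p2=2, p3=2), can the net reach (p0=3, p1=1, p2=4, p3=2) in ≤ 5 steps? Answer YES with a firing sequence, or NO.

YES — reachable via ⟨α, δ, δ⟩ (3 firings)

step 1: fire α:  (p0=3, p1=3, p2=2, p3=2) → (p0=1, p1=1, p2=2, p3=2)
step 2: fire δ:  (p0=1, p1=1, p2=2, p3=2) → (p0=2, p1=1, p2=3, p3=2)
step 3: fire δ:  (p0=2, p1=1, p2=3, p3=2) → (p0=3, p1=1, p2=4, p3=2)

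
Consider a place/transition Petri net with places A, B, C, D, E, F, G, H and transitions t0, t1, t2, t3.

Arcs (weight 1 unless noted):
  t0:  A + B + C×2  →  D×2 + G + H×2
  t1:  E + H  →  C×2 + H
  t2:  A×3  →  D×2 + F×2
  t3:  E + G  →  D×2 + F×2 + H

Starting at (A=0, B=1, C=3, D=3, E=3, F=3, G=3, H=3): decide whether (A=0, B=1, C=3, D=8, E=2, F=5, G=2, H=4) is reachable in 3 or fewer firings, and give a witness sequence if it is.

NO — not reachable within 3 firings

depth 0: 1 marking
depth 1: 3 markings reached so far
depth 2: 6 markings reached so far
depth 3: 10 markings reached so far
target is not among the 10 markings reachable within 3 steps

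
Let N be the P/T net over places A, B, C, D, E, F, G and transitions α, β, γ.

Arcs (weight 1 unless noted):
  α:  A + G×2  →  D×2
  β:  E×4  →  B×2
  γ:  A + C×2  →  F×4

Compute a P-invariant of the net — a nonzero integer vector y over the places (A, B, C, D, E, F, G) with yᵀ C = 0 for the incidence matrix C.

y = (A:2, B:0, C:-1, D:1, E:0, F:0, G:0)

Incidence matrix C (rows=places, cols=transitions):
        α    β    γ
    A  -1    0   -1
    B   0    2    0
    C   0    0   -2
    D   2    0    0
    E   0   -4    0
    F   0    0    4
    G  -2    0    0

Candidate y = [2, 0, -1, 1, 0, 0, 0]; check y·C column-wise:
  col α: 2·-1 + -1·0 + 1·2 + 0·-2 = 0
  col β: 2·0 + 0·2 + -1·0 + 1·0 + 0·-4 = 0
  col γ: 2·-1 + -1·-2 + 1·0 + 0·4 = 0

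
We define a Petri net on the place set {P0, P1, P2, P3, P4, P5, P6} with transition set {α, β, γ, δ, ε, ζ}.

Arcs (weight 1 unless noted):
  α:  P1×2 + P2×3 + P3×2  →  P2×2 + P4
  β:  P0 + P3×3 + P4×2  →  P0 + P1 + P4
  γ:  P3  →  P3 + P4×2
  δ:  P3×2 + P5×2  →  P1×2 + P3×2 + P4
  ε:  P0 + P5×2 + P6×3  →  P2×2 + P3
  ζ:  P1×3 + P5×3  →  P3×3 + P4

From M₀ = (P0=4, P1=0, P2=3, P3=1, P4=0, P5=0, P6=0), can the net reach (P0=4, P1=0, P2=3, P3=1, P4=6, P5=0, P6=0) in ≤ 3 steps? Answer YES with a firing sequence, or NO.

YES — reachable via ⟨γ, γ, γ⟩ (3 firings)

step 1: fire γ:  (P0=4, P1=0, P2=3, P3=1, P4=0, P5=0, P6=0) → (P0=4, P1=0, P2=3, P3=1, P4=2, P5=0, P6=0)
step 2: fire γ:  (P0=4, P1=0, P2=3, P3=1, P4=2, P5=0, P6=0) → (P0=4, P1=0, P2=3, P3=1, P4=4, P5=0, P6=0)
step 3: fire γ:  (P0=4, P1=0, P2=3, P3=1, P4=4, P5=0, P6=0) → (P0=4, P1=0, P2=3, P3=1, P4=6, P5=0, P6=0)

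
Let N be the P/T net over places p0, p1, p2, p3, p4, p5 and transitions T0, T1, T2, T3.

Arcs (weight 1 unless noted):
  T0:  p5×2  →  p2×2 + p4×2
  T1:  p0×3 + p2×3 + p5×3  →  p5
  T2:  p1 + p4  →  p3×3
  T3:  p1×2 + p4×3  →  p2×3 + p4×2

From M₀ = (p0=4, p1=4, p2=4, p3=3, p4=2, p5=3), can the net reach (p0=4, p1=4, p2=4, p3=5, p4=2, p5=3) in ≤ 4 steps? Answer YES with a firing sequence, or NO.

NO — not reachable within 4 firings

depth 0: 1 marking
depth 1: 4 markings reached so far
depth 2: 8 markings reached so far
depth 3: 12 markings reached so far
depth 4: 14 markings reached so far
target is not among the 14 markings reachable within 4 steps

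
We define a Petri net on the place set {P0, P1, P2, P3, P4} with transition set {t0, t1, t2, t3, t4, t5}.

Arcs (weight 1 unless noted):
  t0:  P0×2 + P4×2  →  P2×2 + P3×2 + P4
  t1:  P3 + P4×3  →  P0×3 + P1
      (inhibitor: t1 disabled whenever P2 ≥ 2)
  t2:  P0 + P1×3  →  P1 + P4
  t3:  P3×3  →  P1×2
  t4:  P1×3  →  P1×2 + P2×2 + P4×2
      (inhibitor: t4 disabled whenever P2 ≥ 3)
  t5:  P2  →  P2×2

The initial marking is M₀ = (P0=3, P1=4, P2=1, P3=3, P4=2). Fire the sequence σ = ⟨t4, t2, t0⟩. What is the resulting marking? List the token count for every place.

(P0=0, P1=1, P2=5, P3=5, P4=4)

step 1: fire t4:  (P0=3, P1=4, P2=1, P3=3, P4=2) → (P0=3, P1=3, P2=3, P3=3, P4=4)
step 2: fire t2:  (P0=3, P1=3, P2=3, P3=3, P4=4) → (P0=2, P1=1, P2=3, P3=3, P4=5)
step 3: fire t0:  (P0=2, P1=1, P2=3, P3=3, P4=5) → (P0=0, P1=1, P2=5, P3=5, P4=4)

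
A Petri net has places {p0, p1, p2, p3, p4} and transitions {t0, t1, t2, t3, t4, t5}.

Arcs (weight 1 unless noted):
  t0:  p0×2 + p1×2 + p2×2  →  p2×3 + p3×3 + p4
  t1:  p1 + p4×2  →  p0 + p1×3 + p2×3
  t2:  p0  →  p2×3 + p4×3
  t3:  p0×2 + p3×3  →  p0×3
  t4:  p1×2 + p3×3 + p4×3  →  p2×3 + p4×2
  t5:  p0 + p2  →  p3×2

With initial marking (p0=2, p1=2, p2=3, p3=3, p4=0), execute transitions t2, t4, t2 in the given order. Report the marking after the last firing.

step 1: fire t2:  (p0=2, p1=2, p2=3, p3=3, p4=0) → (p0=1, p1=2, p2=6, p3=3, p4=3)
step 2: fire t4:  (p0=1, p1=2, p2=6, p3=3, p4=3) → (p0=1, p1=0, p2=9, p3=0, p4=2)
step 3: fire t2:  (p0=1, p1=0, p2=9, p3=0, p4=2) → (p0=0, p1=0, p2=12, p3=0, p4=5)

(p0=0, p1=0, p2=12, p3=0, p4=5)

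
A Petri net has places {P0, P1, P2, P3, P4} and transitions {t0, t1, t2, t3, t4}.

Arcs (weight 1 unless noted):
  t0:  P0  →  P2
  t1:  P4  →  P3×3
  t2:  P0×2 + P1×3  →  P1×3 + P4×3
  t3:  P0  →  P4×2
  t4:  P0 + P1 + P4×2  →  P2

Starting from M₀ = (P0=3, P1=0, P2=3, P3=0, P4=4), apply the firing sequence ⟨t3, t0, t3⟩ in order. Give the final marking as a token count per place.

(P0=0, P1=0, P2=4, P3=0, P4=8)

step 1: fire t3:  (P0=3, P1=0, P2=3, P3=0, P4=4) → (P0=2, P1=0, P2=3, P3=0, P4=6)
step 2: fire t0:  (P0=2, P1=0, P2=3, P3=0, P4=6) → (P0=1, P1=0, P2=4, P3=0, P4=6)
step 3: fire t3:  (P0=1, P1=0, P2=4, P3=0, P4=6) → (P0=0, P1=0, P2=4, P3=0, P4=8)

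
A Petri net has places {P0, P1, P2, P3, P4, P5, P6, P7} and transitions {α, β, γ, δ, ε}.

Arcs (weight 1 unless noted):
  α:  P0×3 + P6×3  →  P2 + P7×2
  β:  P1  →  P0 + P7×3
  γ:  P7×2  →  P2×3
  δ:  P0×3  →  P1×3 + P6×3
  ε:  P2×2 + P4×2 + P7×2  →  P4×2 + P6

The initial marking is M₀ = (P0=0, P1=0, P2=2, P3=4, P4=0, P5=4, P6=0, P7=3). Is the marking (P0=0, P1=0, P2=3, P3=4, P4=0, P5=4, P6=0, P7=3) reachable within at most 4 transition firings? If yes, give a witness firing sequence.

NO — not reachable within 4 firings

depth 0: 1 marking
depth 1: 2 markings reached so far
depth 2: 2 markings reached so far
(frontier empty at depth 2; search complete)
target is not among the 2 markings reachable within 4 steps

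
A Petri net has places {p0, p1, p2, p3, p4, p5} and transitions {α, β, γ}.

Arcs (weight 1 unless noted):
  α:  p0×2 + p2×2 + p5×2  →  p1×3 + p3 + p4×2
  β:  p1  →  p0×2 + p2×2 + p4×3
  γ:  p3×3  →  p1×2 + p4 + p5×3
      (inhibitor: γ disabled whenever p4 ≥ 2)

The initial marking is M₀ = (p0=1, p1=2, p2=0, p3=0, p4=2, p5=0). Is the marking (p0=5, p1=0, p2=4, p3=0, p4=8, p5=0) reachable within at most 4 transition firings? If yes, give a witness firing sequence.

step 1: fire β:  (p0=1, p1=2, p2=0, p3=0, p4=2, p5=0) → (p0=3, p1=1, p2=2, p3=0, p4=5, p5=0)
step 2: fire β:  (p0=3, p1=1, p2=2, p3=0, p4=5, p5=0) → (p0=5, p1=0, p2=4, p3=0, p4=8, p5=0)

YES — reachable via ⟨β, β⟩ (2 firings)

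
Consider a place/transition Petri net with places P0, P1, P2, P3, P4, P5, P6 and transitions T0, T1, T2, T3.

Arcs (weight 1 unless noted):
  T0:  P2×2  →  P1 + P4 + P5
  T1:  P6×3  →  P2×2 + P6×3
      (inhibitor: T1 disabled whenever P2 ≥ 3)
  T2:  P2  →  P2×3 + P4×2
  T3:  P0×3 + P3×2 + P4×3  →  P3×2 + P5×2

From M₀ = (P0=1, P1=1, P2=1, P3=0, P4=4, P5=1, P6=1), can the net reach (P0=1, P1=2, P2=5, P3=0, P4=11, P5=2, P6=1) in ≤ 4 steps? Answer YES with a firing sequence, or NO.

step 1: fire T2:  (P0=1, P1=1, P2=1, P3=0, P4=4, P5=1, P6=1) → (P0=1, P1=1, P2=3, P3=0, P4=6, P5=1, P6=1)
step 2: fire T0:  (P0=1, P1=1, P2=3, P3=0, P4=6, P5=1, P6=1) → (P0=1, P1=2, P2=1, P3=0, P4=7, P5=2, P6=1)
step 3: fire T2:  (P0=1, P1=2, P2=1, P3=0, P4=7, P5=2, P6=1) → (P0=1, P1=2, P2=3, P3=0, P4=9, P5=2, P6=1)
step 4: fire T2:  (P0=1, P1=2, P2=3, P3=0, P4=9, P5=2, P6=1) → (P0=1, P1=2, P2=5, P3=0, P4=11, P5=2, P6=1)

YES — reachable via ⟨T2, T0, T2, T2⟩ (4 firings)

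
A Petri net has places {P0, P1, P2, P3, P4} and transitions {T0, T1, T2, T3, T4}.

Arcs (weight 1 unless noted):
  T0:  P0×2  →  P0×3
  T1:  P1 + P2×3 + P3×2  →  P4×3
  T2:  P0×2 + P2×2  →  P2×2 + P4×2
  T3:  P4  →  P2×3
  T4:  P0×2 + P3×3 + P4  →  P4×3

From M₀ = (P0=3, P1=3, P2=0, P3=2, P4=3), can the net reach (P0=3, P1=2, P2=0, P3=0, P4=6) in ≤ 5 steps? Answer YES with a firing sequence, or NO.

depth 0: 1 marking
depth 1: 3 markings reached so far
depth 2: 8 markings reached so far
depth 3: 17 markings reached so far
depth 4: 30 markings reached so far
depth 5: 48 markings reached so far
target is not among the 48 markings reachable within 5 steps

NO — not reachable within 5 firings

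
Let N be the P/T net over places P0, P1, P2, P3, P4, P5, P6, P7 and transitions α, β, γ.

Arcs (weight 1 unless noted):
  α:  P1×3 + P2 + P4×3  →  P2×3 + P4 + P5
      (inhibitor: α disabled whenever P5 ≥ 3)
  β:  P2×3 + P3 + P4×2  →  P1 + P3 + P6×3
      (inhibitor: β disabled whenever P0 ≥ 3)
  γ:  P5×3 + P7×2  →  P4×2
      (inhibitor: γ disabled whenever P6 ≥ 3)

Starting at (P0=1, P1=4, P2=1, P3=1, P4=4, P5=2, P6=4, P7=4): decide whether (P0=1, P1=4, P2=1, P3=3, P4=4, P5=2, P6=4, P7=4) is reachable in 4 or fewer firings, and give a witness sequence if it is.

NO — not reachable within 4 firings

depth 0: 1 marking
depth 1: 2 markings reached so far
depth 2: 3 markings reached so far
depth 3: 3 markings reached so far
(frontier empty at depth 3; search complete)
target is not among the 3 markings reachable within 4 steps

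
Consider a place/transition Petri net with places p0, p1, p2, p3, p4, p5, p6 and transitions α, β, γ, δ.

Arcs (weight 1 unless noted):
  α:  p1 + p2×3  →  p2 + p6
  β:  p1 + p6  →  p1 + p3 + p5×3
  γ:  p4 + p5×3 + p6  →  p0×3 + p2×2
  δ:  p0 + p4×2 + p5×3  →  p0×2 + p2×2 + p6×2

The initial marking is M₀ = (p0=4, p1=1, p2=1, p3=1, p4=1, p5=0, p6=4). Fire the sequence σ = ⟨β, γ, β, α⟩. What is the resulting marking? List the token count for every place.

step 1: fire β:  (p0=4, p1=1, p2=1, p3=1, p4=1, p5=0, p6=4) → (p0=4, p1=1, p2=1, p3=2, p4=1, p5=3, p6=3)
step 2: fire γ:  (p0=4, p1=1, p2=1, p3=2, p4=1, p5=3, p6=3) → (p0=7, p1=1, p2=3, p3=2, p4=0, p5=0, p6=2)
step 3: fire β:  (p0=7, p1=1, p2=3, p3=2, p4=0, p5=0, p6=2) → (p0=7, p1=1, p2=3, p3=3, p4=0, p5=3, p6=1)
step 4: fire α:  (p0=7, p1=1, p2=3, p3=3, p4=0, p5=3, p6=1) → (p0=7, p1=0, p2=1, p3=3, p4=0, p5=3, p6=2)

(p0=7, p1=0, p2=1, p3=3, p4=0, p5=3, p6=2)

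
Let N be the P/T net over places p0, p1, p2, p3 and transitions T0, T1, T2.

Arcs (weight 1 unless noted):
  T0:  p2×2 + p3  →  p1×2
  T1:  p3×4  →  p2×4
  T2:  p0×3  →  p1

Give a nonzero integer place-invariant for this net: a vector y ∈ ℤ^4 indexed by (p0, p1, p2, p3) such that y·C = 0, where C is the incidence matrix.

Incidence matrix C (rows=places, cols=transitions):
       T0   T1   T2
   p0   0    0   -3
   p1   2    0    1
   p2  -2    4    0
   p3  -1   -4    0

Candidate y = [1, 3, 2, 2]; check y·C column-wise:
  col T0: 1·0 + 3·2 + 2·-2 + 2·-1 = 0
  col T1: 1·0 + 3·0 + 2·4 + 2·-4 = 0
  col T2: 1·-3 + 3·1 + 2·0 + 2·0 = 0

y = (p0:1, p1:3, p2:2, p3:2)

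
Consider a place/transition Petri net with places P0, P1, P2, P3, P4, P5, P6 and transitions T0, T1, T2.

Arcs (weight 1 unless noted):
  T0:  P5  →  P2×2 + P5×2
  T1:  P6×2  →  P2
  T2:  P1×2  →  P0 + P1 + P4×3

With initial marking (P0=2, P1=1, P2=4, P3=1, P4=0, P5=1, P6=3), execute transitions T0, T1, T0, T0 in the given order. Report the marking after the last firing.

(P0=2, P1=1, P2=11, P3=1, P4=0, P5=4, P6=1)

step 1: fire T0:  (P0=2, P1=1, P2=4, P3=1, P4=0, P5=1, P6=3) → (P0=2, P1=1, P2=6, P3=1, P4=0, P5=2, P6=3)
step 2: fire T1:  (P0=2, P1=1, P2=6, P3=1, P4=0, P5=2, P6=3) → (P0=2, P1=1, P2=7, P3=1, P4=0, P5=2, P6=1)
step 3: fire T0:  (P0=2, P1=1, P2=7, P3=1, P4=0, P5=2, P6=1) → (P0=2, P1=1, P2=9, P3=1, P4=0, P5=3, P6=1)
step 4: fire T0:  (P0=2, P1=1, P2=9, P3=1, P4=0, P5=3, P6=1) → (P0=2, P1=1, P2=11, P3=1, P4=0, P5=4, P6=1)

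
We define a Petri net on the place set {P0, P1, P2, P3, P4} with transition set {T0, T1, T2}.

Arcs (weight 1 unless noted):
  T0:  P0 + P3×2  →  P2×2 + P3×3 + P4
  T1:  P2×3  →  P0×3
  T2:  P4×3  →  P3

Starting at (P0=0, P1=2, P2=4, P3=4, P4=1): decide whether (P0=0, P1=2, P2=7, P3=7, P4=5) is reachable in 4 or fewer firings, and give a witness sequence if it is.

depth 0: 1 marking
depth 1: 2 markings reached so far
depth 2: 3 markings reached so far
depth 3: 5 markings reached so far
depth 4: 8 markings reached so far
target is not among the 8 markings reachable within 4 steps

NO — not reachable within 4 firings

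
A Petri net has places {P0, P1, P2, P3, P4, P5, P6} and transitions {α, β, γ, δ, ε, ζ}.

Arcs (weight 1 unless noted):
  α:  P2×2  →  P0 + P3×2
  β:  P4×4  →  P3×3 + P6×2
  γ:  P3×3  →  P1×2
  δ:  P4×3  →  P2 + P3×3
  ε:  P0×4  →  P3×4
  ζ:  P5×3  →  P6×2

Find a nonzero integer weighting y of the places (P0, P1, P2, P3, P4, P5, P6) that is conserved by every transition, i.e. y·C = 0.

Incidence matrix C (rows=places, cols=transitions):
        α    β    γ    δ    ε    ζ
   P0   1    0    0    0   -4    0
   P1   0    0    2    0    0    0
   P2  -2    0    0    1    0    0
   P3   2    3   -3    3    4    0
   P4   0   -4    0   -3    0    0
   P5   0    0    0    0    0   -3
   P6   0    2    0    0    0    2

Candidate y = [2, 3, 3, 2, 3, 2, 3]; check y·C column-wise:
  col α: 2·1 + 3·0 + 3·-2 + 2·2 + 3·0 + 2·0 + 3·0 = 0
  col β: 2·0 + 3·0 + 3·0 + 2·3 + 3·-4 + 2·0 + 3·2 = 0
  col γ: 2·0 + 3·2 + 3·0 + 2·-3 + 3·0 + 2·0 + 3·0 = 0
  col δ: 2·0 + 3·0 + 3·1 + 2·3 + 3·-3 + 2·0 + 3·0 = 0
  col ε: 2·-4 + 3·0 + 3·0 + 2·4 + 3·0 + 2·0 + 3·0 = 0
  col ζ: 2·0 + 3·0 + 3·0 + 2·0 + 3·0 + 2·-3 + 3·2 = 0

y = (P0:2, P1:3, P2:3, P3:2, P4:3, P5:2, P6:3)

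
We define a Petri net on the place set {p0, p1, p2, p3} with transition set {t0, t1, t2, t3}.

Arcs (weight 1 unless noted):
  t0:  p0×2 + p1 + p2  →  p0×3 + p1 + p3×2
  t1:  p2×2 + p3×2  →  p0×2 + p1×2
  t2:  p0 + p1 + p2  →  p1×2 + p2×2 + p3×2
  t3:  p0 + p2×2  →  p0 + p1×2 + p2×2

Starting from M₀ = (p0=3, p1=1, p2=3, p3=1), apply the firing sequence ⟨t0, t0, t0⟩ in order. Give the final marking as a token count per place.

(p0=6, p1=1, p2=0, p3=7)

step 1: fire t0:  (p0=3, p1=1, p2=3, p3=1) → (p0=4, p1=1, p2=2, p3=3)
step 2: fire t0:  (p0=4, p1=1, p2=2, p3=3) → (p0=5, p1=1, p2=1, p3=5)
step 3: fire t0:  (p0=5, p1=1, p2=1, p3=5) → (p0=6, p1=1, p2=0, p3=7)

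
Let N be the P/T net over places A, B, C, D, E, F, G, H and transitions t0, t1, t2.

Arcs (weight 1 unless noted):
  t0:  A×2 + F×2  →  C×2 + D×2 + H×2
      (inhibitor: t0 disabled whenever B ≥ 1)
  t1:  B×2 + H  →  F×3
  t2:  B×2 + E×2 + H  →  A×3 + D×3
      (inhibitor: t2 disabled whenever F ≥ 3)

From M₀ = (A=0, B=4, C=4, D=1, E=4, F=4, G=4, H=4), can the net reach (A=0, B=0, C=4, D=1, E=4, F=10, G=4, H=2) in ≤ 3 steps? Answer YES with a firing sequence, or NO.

YES — reachable via ⟨t1, t1⟩ (2 firings)

step 1: fire t1:  (A=0, B=4, C=4, D=1, E=4, F=4, G=4, H=4) → (A=0, B=2, C=4, D=1, E=4, F=7, G=4, H=3)
step 2: fire t1:  (A=0, B=2, C=4, D=1, E=4, F=7, G=4, H=3) → (A=0, B=0, C=4, D=1, E=4, F=10, G=4, H=2)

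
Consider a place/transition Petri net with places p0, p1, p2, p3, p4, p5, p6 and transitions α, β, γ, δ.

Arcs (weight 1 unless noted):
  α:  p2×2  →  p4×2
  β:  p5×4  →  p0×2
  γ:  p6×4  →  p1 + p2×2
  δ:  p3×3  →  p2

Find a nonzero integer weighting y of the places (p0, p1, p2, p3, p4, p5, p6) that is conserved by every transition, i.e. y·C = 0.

y = (p0:0, p1:6, p2:-3, p3:-1, p4:-3, p5:0, p6:0)

Incidence matrix C (rows=places, cols=transitions):
        α    β    γ    δ
   p0   0    2    0    0
   p1   0    0    1    0
   p2  -2    0    2    1
   p3   0    0    0   -3
   p4   2    0    0    0
   p5   0   -4    0    0
   p6   0    0   -4    0

Candidate y = [0, 6, -3, -1, -3, 0, 0]; check y·C column-wise:
  col α: 6·0 + -3·-2 + -1·0 + -3·2 = 0
  col β: 0·2 + 6·0 + -3·0 + -1·0 + -3·0 + 0·-4 = 0
  col γ: 6·1 + -3·2 + -1·0 + -3·0 + 0·-4 = 0
  col δ: 6·0 + -3·1 + -1·-3 + -3·0 = 0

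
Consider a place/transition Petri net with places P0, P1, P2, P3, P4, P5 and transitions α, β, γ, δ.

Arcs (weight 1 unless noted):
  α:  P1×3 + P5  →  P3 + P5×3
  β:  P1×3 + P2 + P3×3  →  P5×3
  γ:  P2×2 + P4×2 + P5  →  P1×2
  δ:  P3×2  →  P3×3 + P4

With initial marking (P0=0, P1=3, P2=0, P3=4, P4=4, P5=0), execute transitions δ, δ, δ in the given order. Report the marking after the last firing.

(P0=0, P1=3, P2=0, P3=7, P4=7, P5=0)

step 1: fire δ:  (P0=0, P1=3, P2=0, P3=4, P4=4, P5=0) → (P0=0, P1=3, P2=0, P3=5, P4=5, P5=0)
step 2: fire δ:  (P0=0, P1=3, P2=0, P3=5, P4=5, P5=0) → (P0=0, P1=3, P2=0, P3=6, P4=6, P5=0)
step 3: fire δ:  (P0=0, P1=3, P2=0, P3=6, P4=6, P5=0) → (P0=0, P1=3, P2=0, P3=7, P4=7, P5=0)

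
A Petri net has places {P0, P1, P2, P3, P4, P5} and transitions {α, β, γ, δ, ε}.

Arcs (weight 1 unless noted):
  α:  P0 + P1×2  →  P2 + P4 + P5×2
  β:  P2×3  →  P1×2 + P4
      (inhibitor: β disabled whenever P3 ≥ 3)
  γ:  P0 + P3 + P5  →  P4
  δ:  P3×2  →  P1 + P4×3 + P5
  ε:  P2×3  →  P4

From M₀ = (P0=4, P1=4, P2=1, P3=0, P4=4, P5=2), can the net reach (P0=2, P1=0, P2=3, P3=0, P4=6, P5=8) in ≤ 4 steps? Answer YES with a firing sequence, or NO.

depth 0: 1 marking
depth 1: 2 markings reached so far
depth 2: 3 markings reached so far
depth 3: 5 markings reached so far
depth 4: 6 markings reached so far
target is not among the 6 markings reachable within 4 steps

NO — not reachable within 4 firings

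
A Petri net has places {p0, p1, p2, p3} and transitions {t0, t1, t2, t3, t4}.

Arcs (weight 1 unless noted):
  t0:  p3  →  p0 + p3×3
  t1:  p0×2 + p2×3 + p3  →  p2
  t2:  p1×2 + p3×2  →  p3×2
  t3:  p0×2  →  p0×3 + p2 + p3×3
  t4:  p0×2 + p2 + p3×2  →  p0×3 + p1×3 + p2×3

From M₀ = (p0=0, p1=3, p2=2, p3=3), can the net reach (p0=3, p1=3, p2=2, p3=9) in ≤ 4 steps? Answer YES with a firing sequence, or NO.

YES — reachable via ⟨t0, t0, t0⟩ (3 firings)

step 1: fire t0:  (p0=0, p1=3, p2=2, p3=3) → (p0=1, p1=3, p2=2, p3=5)
step 2: fire t0:  (p0=1, p1=3, p2=2, p3=5) → (p0=2, p1=3, p2=2, p3=7)
step 3: fire t0:  (p0=2, p1=3, p2=2, p3=7) → (p0=3, p1=3, p2=2, p3=9)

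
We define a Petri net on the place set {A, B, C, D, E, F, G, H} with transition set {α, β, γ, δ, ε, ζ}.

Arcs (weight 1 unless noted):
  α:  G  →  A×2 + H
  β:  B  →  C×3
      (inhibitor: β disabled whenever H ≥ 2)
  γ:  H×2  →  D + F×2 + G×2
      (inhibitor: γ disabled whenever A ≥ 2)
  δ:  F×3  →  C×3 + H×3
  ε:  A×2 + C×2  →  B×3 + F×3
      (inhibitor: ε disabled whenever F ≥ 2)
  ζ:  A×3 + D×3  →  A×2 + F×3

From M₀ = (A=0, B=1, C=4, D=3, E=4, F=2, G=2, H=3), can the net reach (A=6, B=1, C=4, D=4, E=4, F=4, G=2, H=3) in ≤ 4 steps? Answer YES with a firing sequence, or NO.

depth 0: 1 marking
depth 1: 3 markings reached so far
depth 2: 7 markings reached so far
depth 3: 13 markings reached so far
depth 4: 24 markings reached so far
target is not among the 24 markings reachable within 4 steps

NO — not reachable within 4 firings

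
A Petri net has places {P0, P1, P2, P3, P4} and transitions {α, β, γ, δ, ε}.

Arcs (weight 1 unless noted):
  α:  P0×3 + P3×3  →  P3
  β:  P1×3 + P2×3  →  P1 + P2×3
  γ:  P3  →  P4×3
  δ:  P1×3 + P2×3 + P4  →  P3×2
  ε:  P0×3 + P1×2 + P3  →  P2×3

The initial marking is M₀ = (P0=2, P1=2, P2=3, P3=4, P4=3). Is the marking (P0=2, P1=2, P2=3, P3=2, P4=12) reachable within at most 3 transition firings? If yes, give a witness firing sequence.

NO — not reachable within 3 firings

depth 0: 1 marking
depth 1: 2 markings reached so far
depth 2: 3 markings reached so far
depth 3: 4 markings reached so far
target is not among the 4 markings reachable within 3 steps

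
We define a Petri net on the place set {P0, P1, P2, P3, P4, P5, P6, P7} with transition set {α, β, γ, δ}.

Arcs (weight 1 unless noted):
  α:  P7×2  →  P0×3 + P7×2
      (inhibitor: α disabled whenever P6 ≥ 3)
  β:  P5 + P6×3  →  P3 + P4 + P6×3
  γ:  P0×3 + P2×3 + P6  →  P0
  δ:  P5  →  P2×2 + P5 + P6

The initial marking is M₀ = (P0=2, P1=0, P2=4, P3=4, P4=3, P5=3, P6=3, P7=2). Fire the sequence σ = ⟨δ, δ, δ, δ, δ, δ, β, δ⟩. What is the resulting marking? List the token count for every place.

step 1: fire δ:  (P0=2, P1=0, P2=4, P3=4, P4=3, P5=3, P6=3, P7=2) → (P0=2, P1=0, P2=6, P3=4, P4=3, P5=3, P6=4, P7=2)
step 2: fire δ:  (P0=2, P1=0, P2=6, P3=4, P4=3, P5=3, P6=4, P7=2) → (P0=2, P1=0, P2=8, P3=4, P4=3, P5=3, P6=5, P7=2)
step 3: fire δ:  (P0=2, P1=0, P2=8, P3=4, P4=3, P5=3, P6=5, P7=2) → (P0=2, P1=0, P2=10, P3=4, P4=3, P5=3, P6=6, P7=2)
step 4: fire δ:  (P0=2, P1=0, P2=10, P3=4, P4=3, P5=3, P6=6, P7=2) → (P0=2, P1=0, P2=12, P3=4, P4=3, P5=3, P6=7, P7=2)
step 5: fire δ:  (P0=2, P1=0, P2=12, P3=4, P4=3, P5=3, P6=7, P7=2) → (P0=2, P1=0, P2=14, P3=4, P4=3, P5=3, P6=8, P7=2)
step 6: fire δ:  (P0=2, P1=0, P2=14, P3=4, P4=3, P5=3, P6=8, P7=2) → (P0=2, P1=0, P2=16, P3=4, P4=3, P5=3, P6=9, P7=2)
step 7: fire β:  (P0=2, P1=0, P2=16, P3=4, P4=3, P5=3, P6=9, P7=2) → (P0=2, P1=0, P2=16, P3=5, P4=4, P5=2, P6=9, P7=2)
step 8: fire δ:  (P0=2, P1=0, P2=16, P3=5, P4=4, P5=2, P6=9, P7=2) → (P0=2, P1=0, P2=18, P3=5, P4=4, P5=2, P6=10, P7=2)

(P0=2, P1=0, P2=18, P3=5, P4=4, P5=2, P6=10, P7=2)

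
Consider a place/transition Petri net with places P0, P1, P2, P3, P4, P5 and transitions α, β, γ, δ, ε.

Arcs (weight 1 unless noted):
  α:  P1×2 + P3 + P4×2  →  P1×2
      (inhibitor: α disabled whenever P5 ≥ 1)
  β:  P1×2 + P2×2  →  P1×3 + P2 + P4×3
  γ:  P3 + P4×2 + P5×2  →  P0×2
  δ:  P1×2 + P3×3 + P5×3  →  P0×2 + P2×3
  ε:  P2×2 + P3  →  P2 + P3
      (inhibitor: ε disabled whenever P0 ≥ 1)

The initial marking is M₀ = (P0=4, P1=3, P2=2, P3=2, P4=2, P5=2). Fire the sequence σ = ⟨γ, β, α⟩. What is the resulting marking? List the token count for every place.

(P0=6, P1=4, P2=1, P3=0, P4=1, P5=0)

step 1: fire γ:  (P0=4, P1=3, P2=2, P3=2, P4=2, P5=2) → (P0=6, P1=3, P2=2, P3=1, P4=0, P5=0)
step 2: fire β:  (P0=6, P1=3, P2=2, P3=1, P4=0, P5=0) → (P0=6, P1=4, P2=1, P3=1, P4=3, P5=0)
step 3: fire α:  (P0=6, P1=4, P2=1, P3=1, P4=3, P5=0) → (P0=6, P1=4, P2=1, P3=0, P4=1, P5=0)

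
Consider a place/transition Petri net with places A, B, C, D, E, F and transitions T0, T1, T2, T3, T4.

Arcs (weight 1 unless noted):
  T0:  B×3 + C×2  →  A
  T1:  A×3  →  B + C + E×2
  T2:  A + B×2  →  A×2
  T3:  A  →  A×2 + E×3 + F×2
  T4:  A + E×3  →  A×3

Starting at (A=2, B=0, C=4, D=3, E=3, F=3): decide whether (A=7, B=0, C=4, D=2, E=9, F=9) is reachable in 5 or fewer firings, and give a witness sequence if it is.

NO — not reachable within 5 firings

depth 0: 1 marking
depth 1: 3 markings reached so far
depth 2: 7 markings reached so far
depth 3: 12 markings reached so far
depth 4: 18 markings reached so far
depth 5: 27 markings reached so far
target is not among the 27 markings reachable within 5 steps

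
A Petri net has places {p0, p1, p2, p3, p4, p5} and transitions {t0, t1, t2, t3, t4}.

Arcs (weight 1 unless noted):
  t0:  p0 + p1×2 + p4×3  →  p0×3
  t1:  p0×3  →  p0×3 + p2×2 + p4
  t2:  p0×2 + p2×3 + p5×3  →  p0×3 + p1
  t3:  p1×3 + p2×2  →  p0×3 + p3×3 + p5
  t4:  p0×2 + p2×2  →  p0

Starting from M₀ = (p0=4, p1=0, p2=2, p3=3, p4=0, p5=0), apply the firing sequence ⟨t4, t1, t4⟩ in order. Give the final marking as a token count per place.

step 1: fire t4:  (p0=4, p1=0, p2=2, p3=3, p4=0, p5=0) → (p0=3, p1=0, p2=0, p3=3, p4=0, p5=0)
step 2: fire t1:  (p0=3, p1=0, p2=0, p3=3, p4=0, p5=0) → (p0=3, p1=0, p2=2, p3=3, p4=1, p5=0)
step 3: fire t4:  (p0=3, p1=0, p2=2, p3=3, p4=1, p5=0) → (p0=2, p1=0, p2=0, p3=3, p4=1, p5=0)

(p0=2, p1=0, p2=0, p3=3, p4=1, p5=0)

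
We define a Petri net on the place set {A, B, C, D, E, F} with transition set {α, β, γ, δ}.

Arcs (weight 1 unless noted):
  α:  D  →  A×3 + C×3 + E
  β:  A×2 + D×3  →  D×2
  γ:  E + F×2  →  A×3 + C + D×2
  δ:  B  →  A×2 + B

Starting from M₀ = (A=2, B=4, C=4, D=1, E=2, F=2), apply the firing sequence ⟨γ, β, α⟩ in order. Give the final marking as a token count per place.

step 1: fire γ:  (A=2, B=4, C=4, D=1, E=2, F=2) → (A=5, B=4, C=5, D=3, E=1, F=0)
step 2: fire β:  (A=5, B=4, C=5, D=3, E=1, F=0) → (A=3, B=4, C=5, D=2, E=1, F=0)
step 3: fire α:  (A=3, B=4, C=5, D=2, E=1, F=0) → (A=6, B=4, C=8, D=1, E=2, F=0)

(A=6, B=4, C=8, D=1, E=2, F=0)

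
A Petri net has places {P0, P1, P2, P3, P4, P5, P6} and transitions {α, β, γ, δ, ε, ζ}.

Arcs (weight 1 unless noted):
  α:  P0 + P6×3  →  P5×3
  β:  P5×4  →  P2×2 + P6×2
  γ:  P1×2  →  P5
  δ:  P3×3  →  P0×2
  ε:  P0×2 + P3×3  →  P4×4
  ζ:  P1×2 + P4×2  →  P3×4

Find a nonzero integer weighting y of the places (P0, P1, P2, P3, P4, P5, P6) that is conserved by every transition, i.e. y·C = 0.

y = (P0:3, P1:1, P2:3, P3:2, P4:3, P5:2, P6:1)

Incidence matrix C (rows=places, cols=transitions):
        α    β    γ    δ    ε    ζ
   P0  -1    0    0    2   -2    0
   P1   0    0   -2    0    0   -2
   P2   0    2    0    0    0    0
   P3   0    0    0   -3   -3    4
   P4   0    0    0    0    4   -2
   P5   3   -4    1    0    0    0
   P6  -3    2    0    0    0    0

Candidate y = [3, 1, 3, 2, 3, 2, 1]; check y·C column-wise:
  col α: 3·-1 + 1·0 + 3·0 + 2·0 + 3·0 + 2·3 + 1·-3 = 0
  col β: 3·0 + 1·0 + 3·2 + 2·0 + 3·0 + 2·-4 + 1·2 = 0
  col γ: 3·0 + 1·-2 + 3·0 + 2·0 + 3·0 + 2·1 + 1·0 = 0
  col δ: 3·2 + 1·0 + 3·0 + 2·-3 + 3·0 + 2·0 + 1·0 = 0
  col ε: 3·-2 + 1·0 + 3·0 + 2·-3 + 3·4 + 2·0 + 1·0 = 0
  col ζ: 3·0 + 1·-2 + 3·0 + 2·4 + 3·-2 + 2·0 + 1·0 = 0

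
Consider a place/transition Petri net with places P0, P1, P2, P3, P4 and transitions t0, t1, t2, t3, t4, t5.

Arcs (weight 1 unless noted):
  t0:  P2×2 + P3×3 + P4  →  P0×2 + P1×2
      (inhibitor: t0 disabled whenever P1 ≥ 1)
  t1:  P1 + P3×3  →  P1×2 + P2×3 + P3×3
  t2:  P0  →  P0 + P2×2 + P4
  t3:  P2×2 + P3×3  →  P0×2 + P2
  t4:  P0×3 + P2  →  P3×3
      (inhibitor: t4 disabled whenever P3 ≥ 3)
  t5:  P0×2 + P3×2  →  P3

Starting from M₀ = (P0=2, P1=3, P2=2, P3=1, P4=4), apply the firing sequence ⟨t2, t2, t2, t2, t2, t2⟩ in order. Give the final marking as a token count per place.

(P0=2, P1=3, P2=14, P3=1, P4=10)

step 1: fire t2:  (P0=2, P1=3, P2=2, P3=1, P4=4) → (P0=2, P1=3, P2=4, P3=1, P4=5)
step 2: fire t2:  (P0=2, P1=3, P2=4, P3=1, P4=5) → (P0=2, P1=3, P2=6, P3=1, P4=6)
step 3: fire t2:  (P0=2, P1=3, P2=6, P3=1, P4=6) → (P0=2, P1=3, P2=8, P3=1, P4=7)
step 4: fire t2:  (P0=2, P1=3, P2=8, P3=1, P4=7) → (P0=2, P1=3, P2=10, P3=1, P4=8)
step 5: fire t2:  (P0=2, P1=3, P2=10, P3=1, P4=8) → (P0=2, P1=3, P2=12, P3=1, P4=9)
step 6: fire t2:  (P0=2, P1=3, P2=12, P3=1, P4=9) → (P0=2, P1=3, P2=14, P3=1, P4=10)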